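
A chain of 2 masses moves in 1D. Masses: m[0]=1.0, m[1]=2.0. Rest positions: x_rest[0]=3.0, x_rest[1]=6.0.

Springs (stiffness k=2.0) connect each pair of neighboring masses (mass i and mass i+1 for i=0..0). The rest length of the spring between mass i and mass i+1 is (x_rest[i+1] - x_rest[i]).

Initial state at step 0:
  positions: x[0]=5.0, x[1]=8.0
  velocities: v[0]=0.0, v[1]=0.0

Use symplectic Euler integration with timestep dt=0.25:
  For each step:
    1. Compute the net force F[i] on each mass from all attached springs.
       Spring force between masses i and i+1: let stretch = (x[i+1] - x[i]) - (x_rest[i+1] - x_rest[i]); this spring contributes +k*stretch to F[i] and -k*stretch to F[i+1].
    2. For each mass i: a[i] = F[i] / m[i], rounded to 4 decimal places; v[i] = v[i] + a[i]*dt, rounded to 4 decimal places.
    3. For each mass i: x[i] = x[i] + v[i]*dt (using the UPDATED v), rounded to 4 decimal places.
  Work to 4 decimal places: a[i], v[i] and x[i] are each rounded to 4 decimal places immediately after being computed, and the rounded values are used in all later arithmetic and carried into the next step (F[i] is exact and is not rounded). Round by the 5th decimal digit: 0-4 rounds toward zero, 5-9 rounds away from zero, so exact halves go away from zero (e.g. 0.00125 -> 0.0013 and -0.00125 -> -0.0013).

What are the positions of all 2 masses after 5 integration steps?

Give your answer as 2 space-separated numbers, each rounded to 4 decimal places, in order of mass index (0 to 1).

Answer: 5.0000 8.0000

Derivation:
Step 0: x=[5.0000 8.0000] v=[0.0000 0.0000]
Step 1: x=[5.0000 8.0000] v=[0.0000 0.0000]
Step 2: x=[5.0000 8.0000] v=[0.0000 0.0000]
Step 3: x=[5.0000 8.0000] v=[0.0000 0.0000]
Step 4: x=[5.0000 8.0000] v=[0.0000 0.0000]
Step 5: x=[5.0000 8.0000] v=[0.0000 0.0000]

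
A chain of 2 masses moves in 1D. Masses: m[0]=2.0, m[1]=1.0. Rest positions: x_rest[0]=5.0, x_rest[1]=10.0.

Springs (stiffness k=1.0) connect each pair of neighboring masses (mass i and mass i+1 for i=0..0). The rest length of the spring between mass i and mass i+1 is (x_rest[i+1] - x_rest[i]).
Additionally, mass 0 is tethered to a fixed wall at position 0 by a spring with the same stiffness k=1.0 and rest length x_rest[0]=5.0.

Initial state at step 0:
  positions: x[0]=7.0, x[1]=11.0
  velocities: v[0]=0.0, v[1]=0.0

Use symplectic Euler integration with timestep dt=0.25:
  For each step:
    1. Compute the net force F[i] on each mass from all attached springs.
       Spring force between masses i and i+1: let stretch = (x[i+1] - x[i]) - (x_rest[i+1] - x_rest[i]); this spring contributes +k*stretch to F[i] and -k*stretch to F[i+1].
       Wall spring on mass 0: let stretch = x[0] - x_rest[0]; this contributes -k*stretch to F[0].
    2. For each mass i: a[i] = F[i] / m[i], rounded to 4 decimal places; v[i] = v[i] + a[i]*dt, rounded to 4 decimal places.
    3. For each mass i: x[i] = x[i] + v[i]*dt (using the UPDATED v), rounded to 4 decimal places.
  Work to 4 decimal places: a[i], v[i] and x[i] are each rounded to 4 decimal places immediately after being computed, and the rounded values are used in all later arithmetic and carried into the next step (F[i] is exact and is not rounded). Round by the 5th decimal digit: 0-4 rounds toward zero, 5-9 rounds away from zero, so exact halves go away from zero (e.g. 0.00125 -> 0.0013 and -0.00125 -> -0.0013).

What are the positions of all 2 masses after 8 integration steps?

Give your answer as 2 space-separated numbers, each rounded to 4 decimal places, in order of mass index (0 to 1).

Answer: 4.9382 11.6519

Derivation:
Step 0: x=[7.0000 11.0000] v=[0.0000 0.0000]
Step 1: x=[6.9063 11.0625] v=[-0.3750 0.2500]
Step 2: x=[6.7266 11.1778] v=[-0.7188 0.4610]
Step 3: x=[6.4758 11.3274] v=[-1.0032 0.5982]
Step 4: x=[6.1743 11.4862] v=[-1.2062 0.6353]
Step 5: x=[5.8458 11.6255] v=[-1.3140 0.5573]
Step 6: x=[5.5152 11.7161] v=[-1.3223 0.3624]
Step 7: x=[5.2061 11.7317] v=[-1.2366 0.0622]
Step 8: x=[4.9382 11.6519] v=[-1.0717 -0.3192]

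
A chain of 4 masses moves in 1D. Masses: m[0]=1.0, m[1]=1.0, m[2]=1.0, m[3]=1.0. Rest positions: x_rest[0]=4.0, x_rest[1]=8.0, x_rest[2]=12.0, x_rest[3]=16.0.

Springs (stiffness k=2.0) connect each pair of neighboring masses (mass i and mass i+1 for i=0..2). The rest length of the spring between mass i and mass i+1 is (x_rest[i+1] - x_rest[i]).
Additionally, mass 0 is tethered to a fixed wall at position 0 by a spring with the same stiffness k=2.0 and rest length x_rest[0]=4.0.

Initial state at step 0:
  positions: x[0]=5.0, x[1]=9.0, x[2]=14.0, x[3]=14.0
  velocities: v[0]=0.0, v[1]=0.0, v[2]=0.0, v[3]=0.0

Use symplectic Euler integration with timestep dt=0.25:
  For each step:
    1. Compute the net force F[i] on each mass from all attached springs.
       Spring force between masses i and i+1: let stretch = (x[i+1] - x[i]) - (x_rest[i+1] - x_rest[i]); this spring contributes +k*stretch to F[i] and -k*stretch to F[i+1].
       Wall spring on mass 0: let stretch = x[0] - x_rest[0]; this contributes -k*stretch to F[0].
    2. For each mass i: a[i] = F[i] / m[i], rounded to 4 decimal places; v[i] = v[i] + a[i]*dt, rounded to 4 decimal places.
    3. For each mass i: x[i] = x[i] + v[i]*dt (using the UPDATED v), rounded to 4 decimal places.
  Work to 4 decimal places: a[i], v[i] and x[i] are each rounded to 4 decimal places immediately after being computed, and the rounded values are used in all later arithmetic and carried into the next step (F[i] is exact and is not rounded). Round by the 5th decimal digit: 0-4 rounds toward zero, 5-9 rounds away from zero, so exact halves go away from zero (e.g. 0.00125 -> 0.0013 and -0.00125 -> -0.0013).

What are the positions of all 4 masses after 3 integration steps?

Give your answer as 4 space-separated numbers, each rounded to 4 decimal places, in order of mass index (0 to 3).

Step 0: x=[5.0000 9.0000 14.0000 14.0000] v=[0.0000 0.0000 0.0000 0.0000]
Step 1: x=[4.8750 9.1250 13.3750 14.5000] v=[-0.5000 0.5000 -2.5000 2.0000]
Step 2: x=[4.6719 9.2500 12.3594 15.3594] v=[-0.8125 0.5000 -4.0625 3.4375]
Step 3: x=[4.4571 9.1914 11.3301 16.3438] v=[-0.8594 -0.2344 -4.1172 3.9375]

Answer: 4.4571 9.1914 11.3301 16.3438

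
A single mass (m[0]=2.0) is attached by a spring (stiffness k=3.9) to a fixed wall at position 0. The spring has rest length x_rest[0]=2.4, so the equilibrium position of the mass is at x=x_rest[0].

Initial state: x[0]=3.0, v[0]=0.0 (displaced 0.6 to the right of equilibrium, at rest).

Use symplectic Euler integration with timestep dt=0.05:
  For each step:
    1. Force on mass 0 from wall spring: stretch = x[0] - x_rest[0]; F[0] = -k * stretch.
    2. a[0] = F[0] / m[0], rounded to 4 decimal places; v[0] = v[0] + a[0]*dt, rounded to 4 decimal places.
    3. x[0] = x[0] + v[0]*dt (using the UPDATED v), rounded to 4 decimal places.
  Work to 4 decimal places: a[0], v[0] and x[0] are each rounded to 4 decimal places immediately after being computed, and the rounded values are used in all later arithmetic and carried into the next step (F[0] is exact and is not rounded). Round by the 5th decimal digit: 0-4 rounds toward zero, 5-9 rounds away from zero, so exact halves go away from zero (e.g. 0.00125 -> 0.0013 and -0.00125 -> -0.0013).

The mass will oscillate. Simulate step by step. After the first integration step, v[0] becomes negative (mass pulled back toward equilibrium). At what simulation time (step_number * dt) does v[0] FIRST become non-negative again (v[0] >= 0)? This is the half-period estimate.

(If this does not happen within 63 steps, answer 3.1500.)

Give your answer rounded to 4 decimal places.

Answer: 2.2500

Derivation:
Step 0: x=[3.0000] v=[0.0000]
Step 1: x=[2.9971] v=[-0.0585]
Step 2: x=[2.9913] v=[-0.1167]
Step 3: x=[2.9826] v=[-0.1744]
Step 4: x=[2.9710] v=[-0.2312]
Step 5: x=[2.9567] v=[-0.2869]
Step 6: x=[2.9396] v=[-0.3412]
Step 7: x=[2.9199] v=[-0.3938]
Step 8: x=[2.8977] v=[-0.4445]
Step 9: x=[2.8731] v=[-0.4930]
Step 10: x=[2.8461] v=[-0.5391]
Step 11: x=[2.8170] v=[-0.5826]
Step 12: x=[2.7858] v=[-0.6233]
Step 13: x=[2.7528] v=[-0.6609]
Step 14: x=[2.7180] v=[-0.6953]
Step 15: x=[2.6817] v=[-0.7263]
Step 16: x=[2.6440] v=[-0.7538]
Step 17: x=[2.6051] v=[-0.7776]
Step 18: x=[2.5652] v=[-0.7976]
Step 19: x=[2.5245] v=[-0.8137]
Step 20: x=[2.4832] v=[-0.8258]
Step 21: x=[2.4415] v=[-0.8339]
Step 22: x=[2.3996] v=[-0.8379]
Step 23: x=[2.3577] v=[-0.8379]
Step 24: x=[2.3160] v=[-0.8338]
Step 25: x=[2.2747] v=[-0.8256]
Step 26: x=[2.2340] v=[-0.8134]
Step 27: x=[2.1941] v=[-0.7972]
Step 28: x=[2.1552] v=[-0.7771]
Step 29: x=[2.1175] v=[-0.7532]
Step 30: x=[2.0812] v=[-0.7257]
Step 31: x=[2.0465] v=[-0.6946]
Step 32: x=[2.0135] v=[-0.6601]
Step 33: x=[1.9824] v=[-0.6224]
Step 34: x=[1.9533] v=[-0.5817]
Step 35: x=[1.9264] v=[-0.5381]
Step 36: x=[1.9018] v=[-0.4919]
Step 37: x=[1.8796] v=[-0.4433]
Step 38: x=[1.8600] v=[-0.3926]
Step 39: x=[1.8430] v=[-0.3400]
Step 40: x=[1.8287] v=[-0.2857]
Step 41: x=[1.8172] v=[-0.2300]
Step 42: x=[1.8085] v=[-0.1732]
Step 43: x=[1.8027] v=[-0.1155]
Step 44: x=[1.7998] v=[-0.0573]
Step 45: x=[1.7999] v=[0.0012]
First v>=0 after going negative at step 45, time=2.2500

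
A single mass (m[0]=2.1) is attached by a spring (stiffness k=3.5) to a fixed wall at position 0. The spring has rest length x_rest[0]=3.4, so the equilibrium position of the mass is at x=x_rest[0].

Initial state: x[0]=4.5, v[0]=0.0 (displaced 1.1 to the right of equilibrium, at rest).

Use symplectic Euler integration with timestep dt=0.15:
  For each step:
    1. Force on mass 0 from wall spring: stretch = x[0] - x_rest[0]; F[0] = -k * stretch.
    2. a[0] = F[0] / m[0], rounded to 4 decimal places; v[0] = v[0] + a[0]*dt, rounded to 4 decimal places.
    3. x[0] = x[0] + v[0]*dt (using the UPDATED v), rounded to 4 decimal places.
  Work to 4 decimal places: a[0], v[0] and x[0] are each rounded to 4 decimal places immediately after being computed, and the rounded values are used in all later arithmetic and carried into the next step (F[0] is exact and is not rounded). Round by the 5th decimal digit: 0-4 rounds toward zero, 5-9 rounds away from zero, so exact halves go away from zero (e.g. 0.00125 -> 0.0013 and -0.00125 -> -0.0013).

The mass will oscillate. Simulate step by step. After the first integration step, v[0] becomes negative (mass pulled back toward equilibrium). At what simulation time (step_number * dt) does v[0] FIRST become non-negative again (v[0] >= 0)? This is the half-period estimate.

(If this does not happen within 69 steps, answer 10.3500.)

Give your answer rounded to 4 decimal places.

Answer: 2.5500

Derivation:
Step 0: x=[4.5000] v=[0.0000]
Step 1: x=[4.4588] v=[-0.2750]
Step 2: x=[4.3778] v=[-0.5397]
Step 3: x=[4.2602] v=[-0.7842]
Step 4: x=[4.1103] v=[-0.9993]
Step 5: x=[3.9338] v=[-1.1769]
Step 6: x=[3.7372] v=[-1.3104]
Step 7: x=[3.5280] v=[-1.3947]
Step 8: x=[3.3140] v=[-1.4267]
Step 9: x=[3.1032] v=[-1.4052]
Step 10: x=[2.9036] v=[-1.3310]
Step 11: x=[2.7226] v=[-1.2069]
Step 12: x=[2.5670] v=[-1.0376]
Step 13: x=[2.4426] v=[-0.8294]
Step 14: x=[2.3541] v=[-0.5900]
Step 15: x=[2.3048] v=[-0.3285]
Step 16: x=[2.2966] v=[-0.0547]
Step 17: x=[2.3298] v=[0.2212]
First v>=0 after going negative at step 17, time=2.5500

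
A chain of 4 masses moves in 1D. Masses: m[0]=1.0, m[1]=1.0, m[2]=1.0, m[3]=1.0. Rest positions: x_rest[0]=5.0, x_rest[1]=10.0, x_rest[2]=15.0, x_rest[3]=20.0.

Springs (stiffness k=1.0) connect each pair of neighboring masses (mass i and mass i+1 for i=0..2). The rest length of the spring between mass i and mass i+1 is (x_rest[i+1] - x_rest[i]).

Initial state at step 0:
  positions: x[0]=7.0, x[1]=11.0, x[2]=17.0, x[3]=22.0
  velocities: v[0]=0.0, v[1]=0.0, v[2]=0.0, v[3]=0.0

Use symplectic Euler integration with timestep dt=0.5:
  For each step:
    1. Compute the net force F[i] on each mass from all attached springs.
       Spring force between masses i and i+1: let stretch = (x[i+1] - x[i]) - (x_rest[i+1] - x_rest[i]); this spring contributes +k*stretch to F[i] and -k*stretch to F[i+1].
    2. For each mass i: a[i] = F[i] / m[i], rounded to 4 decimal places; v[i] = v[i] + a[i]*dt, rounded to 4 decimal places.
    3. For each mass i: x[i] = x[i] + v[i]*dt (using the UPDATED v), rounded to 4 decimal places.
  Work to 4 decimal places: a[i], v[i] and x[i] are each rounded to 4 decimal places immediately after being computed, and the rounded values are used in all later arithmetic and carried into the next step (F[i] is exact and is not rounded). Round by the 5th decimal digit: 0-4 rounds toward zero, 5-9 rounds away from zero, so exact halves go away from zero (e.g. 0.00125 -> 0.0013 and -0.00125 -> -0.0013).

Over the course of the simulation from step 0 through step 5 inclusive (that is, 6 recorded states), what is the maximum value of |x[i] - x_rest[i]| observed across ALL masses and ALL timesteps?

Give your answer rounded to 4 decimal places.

Answer: 2.4219

Derivation:
Step 0: x=[7.0000 11.0000 17.0000 22.0000] v=[0.0000 0.0000 0.0000 0.0000]
Step 1: x=[6.7500 11.5000 16.7500 22.0000] v=[-0.5000 1.0000 -0.5000 0.0000]
Step 2: x=[6.4375 12.1250 16.5000 21.9375] v=[-0.6250 1.2500 -0.5000 -0.1250]
Step 3: x=[6.2969 12.4219 16.5157 21.7656] v=[-0.2813 0.5938 0.0313 -0.3438]
Step 4: x=[6.4375 12.2110 16.8204 21.5312] v=[0.2812 -0.4218 0.6094 -0.4688]
Step 5: x=[6.7715 11.7091 17.1505 21.3691] v=[0.6680 -1.0039 0.6601 -0.3242]
Max displacement = 2.4219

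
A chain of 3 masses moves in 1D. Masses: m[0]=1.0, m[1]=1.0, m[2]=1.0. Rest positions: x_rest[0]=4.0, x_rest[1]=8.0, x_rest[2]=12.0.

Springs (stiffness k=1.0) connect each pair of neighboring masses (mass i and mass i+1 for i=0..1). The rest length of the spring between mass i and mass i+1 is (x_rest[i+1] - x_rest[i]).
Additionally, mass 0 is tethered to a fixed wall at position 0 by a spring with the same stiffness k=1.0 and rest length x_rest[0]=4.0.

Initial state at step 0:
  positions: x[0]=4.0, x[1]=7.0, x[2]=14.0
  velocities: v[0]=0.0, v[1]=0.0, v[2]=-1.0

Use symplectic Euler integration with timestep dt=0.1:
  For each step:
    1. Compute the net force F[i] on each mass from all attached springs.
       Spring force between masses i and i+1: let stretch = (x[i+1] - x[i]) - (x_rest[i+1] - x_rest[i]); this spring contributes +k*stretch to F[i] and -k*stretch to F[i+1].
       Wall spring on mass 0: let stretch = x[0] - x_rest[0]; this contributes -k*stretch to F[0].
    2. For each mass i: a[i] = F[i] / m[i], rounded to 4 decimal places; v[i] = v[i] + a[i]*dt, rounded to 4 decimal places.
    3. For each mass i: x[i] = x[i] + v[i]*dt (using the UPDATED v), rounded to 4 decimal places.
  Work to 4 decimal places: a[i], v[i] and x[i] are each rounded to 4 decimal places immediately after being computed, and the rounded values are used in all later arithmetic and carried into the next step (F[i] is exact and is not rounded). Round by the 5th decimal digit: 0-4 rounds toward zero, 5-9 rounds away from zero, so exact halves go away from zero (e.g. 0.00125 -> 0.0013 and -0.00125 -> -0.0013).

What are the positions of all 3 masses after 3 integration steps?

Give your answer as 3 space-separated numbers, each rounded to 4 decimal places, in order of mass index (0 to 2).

Answer: 3.9430 7.2301 13.5275

Derivation:
Step 0: x=[4.0000 7.0000 14.0000] v=[0.0000 0.0000 -1.0000]
Step 1: x=[3.9900 7.0400 13.8700] v=[-0.1000 0.4000 -1.3000]
Step 2: x=[3.9706 7.1178 13.7117] v=[-0.1940 0.7780 -1.5830]
Step 3: x=[3.9430 7.2301 13.5275] v=[-0.2763 1.1227 -1.8424]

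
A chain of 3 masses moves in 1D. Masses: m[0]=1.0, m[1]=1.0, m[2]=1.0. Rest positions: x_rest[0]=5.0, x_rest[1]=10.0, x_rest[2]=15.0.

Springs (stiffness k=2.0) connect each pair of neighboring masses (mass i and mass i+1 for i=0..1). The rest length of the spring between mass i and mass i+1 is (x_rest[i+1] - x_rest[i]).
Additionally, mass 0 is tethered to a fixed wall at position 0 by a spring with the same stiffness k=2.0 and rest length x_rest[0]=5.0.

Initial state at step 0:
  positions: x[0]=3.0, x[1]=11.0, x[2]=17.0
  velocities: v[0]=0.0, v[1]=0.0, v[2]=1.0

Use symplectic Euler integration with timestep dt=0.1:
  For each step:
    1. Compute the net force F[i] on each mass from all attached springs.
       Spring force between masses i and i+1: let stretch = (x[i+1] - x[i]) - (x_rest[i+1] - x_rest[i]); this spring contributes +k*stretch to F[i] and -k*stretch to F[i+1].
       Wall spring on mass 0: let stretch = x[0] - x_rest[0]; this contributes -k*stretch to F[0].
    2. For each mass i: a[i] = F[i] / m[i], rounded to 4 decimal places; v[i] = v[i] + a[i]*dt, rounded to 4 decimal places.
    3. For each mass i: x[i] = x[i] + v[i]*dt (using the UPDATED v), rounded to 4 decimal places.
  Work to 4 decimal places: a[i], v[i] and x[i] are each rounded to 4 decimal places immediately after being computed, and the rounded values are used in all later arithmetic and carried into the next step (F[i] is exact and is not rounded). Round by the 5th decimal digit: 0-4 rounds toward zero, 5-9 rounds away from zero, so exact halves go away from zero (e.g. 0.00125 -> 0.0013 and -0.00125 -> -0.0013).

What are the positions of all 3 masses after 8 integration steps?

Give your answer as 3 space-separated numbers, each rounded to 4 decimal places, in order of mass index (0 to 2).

Step 0: x=[3.0000 11.0000 17.0000] v=[0.0000 0.0000 1.0000]
Step 1: x=[3.1000 10.9600 17.0800] v=[1.0000 -0.4000 0.8000]
Step 2: x=[3.2952 10.8852 17.1376] v=[1.9520 -0.7480 0.5760]
Step 3: x=[3.5763 10.7837 17.1702] v=[2.8110 -1.0155 0.3255]
Step 4: x=[3.9300 10.6657 17.1750] v=[3.5372 -1.1797 0.0482]
Step 5: x=[4.3398 10.5432 17.1496] v=[4.0983 -1.2250 -0.2537]
Step 6: x=[4.7869 10.4288 17.0921] v=[4.4710 -1.1444 -0.5750]
Step 7: x=[5.2511 10.3348 17.0013] v=[4.6420 -0.9401 -0.9077]
Step 8: x=[5.7120 10.2725 16.8772] v=[4.6085 -0.6235 -1.2410]

Answer: 5.7120 10.2725 16.8772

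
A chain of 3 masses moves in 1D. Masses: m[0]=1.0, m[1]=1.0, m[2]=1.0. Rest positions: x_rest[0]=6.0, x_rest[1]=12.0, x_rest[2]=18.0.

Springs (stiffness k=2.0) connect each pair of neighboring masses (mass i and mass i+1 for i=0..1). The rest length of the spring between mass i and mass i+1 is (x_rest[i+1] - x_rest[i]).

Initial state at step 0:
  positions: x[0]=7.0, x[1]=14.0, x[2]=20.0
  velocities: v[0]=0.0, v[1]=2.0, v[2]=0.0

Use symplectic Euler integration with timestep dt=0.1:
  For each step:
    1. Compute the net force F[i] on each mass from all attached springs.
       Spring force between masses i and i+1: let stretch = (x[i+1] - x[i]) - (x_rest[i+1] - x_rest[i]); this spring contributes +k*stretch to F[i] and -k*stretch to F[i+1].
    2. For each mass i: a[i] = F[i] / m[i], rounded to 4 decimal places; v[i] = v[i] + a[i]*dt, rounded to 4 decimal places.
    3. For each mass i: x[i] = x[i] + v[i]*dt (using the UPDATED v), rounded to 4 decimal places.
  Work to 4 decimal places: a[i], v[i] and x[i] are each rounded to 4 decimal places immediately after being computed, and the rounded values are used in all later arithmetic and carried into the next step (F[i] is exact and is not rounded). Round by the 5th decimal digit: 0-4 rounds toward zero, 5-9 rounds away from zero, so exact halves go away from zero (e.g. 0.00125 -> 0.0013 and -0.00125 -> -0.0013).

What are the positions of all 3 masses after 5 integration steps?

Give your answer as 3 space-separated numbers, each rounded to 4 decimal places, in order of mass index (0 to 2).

Answer: 7.3482 14.5899 20.0620

Derivation:
Step 0: x=[7.0000 14.0000 20.0000] v=[0.0000 2.0000 0.0000]
Step 1: x=[7.0200 14.1800 20.0000] v=[0.2000 1.8000 0.0000]
Step 2: x=[7.0632 14.3332 20.0036] v=[0.4320 1.5320 0.0360]
Step 3: x=[7.1318 14.4544 20.0138] v=[0.6860 1.2121 0.1019]
Step 4: x=[7.2269 14.5404 20.0328] v=[0.9505 0.8595 0.1900]
Step 5: x=[7.3482 14.5899 20.0620] v=[1.2132 0.4953 0.2915]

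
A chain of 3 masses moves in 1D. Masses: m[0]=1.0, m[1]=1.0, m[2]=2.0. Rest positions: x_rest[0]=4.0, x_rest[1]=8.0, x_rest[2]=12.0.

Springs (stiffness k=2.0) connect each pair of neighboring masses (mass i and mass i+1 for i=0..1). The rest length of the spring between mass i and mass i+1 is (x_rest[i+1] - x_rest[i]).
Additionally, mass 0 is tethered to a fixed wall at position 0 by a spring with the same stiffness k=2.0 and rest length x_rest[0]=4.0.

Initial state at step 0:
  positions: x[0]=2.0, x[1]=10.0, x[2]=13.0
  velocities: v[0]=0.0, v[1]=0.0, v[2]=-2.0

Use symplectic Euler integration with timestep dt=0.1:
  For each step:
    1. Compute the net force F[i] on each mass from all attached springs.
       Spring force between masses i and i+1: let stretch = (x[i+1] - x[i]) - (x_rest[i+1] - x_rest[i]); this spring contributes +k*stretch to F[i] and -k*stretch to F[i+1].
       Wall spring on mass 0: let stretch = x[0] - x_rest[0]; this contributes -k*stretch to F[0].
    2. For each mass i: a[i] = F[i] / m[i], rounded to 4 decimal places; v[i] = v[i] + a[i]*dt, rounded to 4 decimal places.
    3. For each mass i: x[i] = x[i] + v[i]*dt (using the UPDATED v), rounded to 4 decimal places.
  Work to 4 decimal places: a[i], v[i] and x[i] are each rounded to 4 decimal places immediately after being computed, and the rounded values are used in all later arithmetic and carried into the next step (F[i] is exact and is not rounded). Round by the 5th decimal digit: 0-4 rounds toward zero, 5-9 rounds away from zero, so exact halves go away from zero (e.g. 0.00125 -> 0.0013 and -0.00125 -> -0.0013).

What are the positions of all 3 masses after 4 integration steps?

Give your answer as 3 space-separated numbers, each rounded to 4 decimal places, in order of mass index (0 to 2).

Step 0: x=[2.0000 10.0000 13.0000] v=[0.0000 0.0000 -2.0000]
Step 1: x=[2.1200 9.9000 12.8100] v=[1.2000 -1.0000 -1.9000]
Step 2: x=[2.3532 9.7026 12.6309] v=[2.3320 -1.9740 -1.7910]
Step 3: x=[2.6863 9.4168 12.4625] v=[3.3312 -2.8582 -1.6838]
Step 4: x=[3.1003 9.0573 12.3037] v=[4.1400 -3.5952 -1.5884]

Answer: 3.1003 9.0573 12.3037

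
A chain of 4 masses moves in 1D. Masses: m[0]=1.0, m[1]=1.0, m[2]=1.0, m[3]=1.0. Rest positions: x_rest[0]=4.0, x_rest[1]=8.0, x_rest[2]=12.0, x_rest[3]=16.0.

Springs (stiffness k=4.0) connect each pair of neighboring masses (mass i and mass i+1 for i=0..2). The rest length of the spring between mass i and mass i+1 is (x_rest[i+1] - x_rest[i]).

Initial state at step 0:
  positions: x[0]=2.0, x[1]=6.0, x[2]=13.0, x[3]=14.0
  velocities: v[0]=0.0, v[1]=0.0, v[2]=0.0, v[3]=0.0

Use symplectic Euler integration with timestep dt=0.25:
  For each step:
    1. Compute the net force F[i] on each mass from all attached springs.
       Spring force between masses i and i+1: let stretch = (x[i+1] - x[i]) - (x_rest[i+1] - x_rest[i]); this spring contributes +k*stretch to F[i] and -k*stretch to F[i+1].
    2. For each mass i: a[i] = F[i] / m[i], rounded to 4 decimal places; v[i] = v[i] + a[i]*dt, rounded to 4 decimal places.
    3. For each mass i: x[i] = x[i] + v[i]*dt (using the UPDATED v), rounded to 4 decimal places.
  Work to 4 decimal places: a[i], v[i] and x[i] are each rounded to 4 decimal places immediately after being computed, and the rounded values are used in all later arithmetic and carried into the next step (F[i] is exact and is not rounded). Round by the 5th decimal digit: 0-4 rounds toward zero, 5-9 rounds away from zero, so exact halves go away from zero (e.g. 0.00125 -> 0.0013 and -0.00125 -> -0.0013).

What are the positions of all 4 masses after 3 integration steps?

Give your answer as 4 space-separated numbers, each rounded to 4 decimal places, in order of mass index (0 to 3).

Step 0: x=[2.0000 6.0000 13.0000 14.0000] v=[0.0000 0.0000 0.0000 0.0000]
Step 1: x=[2.0000 6.7500 11.5000 14.7500] v=[0.0000 3.0000 -6.0000 3.0000]
Step 2: x=[2.1875 7.5000 9.6250 15.6875] v=[0.7500 3.0000 -7.5000 3.7500]
Step 3: x=[2.7031 7.4531 8.7344 16.1094] v=[2.0625 -0.1875 -3.5625 1.6875]

Answer: 2.7031 7.4531 8.7344 16.1094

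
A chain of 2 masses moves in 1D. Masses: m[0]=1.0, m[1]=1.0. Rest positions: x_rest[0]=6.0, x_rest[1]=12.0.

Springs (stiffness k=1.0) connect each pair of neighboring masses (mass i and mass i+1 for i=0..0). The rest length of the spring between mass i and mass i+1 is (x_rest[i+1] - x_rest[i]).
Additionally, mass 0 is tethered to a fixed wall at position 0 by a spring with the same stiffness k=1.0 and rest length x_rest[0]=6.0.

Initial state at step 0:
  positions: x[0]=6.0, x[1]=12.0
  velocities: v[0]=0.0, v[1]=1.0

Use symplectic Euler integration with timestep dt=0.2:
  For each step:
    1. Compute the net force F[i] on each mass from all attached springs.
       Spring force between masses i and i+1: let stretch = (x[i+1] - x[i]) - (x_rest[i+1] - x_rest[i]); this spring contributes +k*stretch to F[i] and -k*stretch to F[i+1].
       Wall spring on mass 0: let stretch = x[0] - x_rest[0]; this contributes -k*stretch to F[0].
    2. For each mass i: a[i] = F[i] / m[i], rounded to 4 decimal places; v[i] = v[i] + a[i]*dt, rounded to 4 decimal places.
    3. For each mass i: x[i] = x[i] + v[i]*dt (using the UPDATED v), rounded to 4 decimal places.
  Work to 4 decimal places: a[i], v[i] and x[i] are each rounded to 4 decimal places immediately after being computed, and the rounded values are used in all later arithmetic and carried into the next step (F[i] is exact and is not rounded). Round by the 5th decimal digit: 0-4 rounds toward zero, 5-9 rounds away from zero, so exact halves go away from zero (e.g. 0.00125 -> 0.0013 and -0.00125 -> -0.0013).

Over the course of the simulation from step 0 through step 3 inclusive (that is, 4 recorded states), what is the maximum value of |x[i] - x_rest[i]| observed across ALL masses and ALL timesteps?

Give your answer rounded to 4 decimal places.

Step 0: x=[6.0000 12.0000] v=[0.0000 1.0000]
Step 1: x=[6.0000 12.2000] v=[0.0000 1.0000]
Step 2: x=[6.0080 12.3920] v=[0.0400 0.9600]
Step 3: x=[6.0310 12.5686] v=[0.1152 0.8832]
Max displacement = 0.5686

Answer: 0.5686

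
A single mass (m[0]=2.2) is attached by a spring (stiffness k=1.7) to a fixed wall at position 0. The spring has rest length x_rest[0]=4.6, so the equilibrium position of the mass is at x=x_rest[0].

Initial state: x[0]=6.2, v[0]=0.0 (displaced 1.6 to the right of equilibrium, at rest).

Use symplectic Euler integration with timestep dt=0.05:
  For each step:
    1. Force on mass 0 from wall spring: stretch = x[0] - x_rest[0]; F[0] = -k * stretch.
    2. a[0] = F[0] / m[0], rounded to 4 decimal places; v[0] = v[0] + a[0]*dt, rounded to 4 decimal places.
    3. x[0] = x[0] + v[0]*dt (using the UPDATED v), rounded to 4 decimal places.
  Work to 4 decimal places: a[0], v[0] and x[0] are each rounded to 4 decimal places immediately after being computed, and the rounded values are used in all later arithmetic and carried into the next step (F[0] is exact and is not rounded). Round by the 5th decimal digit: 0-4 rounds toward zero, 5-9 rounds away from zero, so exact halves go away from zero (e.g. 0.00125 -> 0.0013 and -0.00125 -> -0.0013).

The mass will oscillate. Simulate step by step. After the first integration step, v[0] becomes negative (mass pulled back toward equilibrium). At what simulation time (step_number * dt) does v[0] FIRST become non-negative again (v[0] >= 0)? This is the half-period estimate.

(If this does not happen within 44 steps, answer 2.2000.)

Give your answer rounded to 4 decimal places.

Step 0: x=[6.2000] v=[0.0000]
Step 1: x=[6.1969] v=[-0.0618]
Step 2: x=[6.1907] v=[-0.1235]
Step 3: x=[6.1815] v=[-0.1850]
Step 4: x=[6.1692] v=[-0.2461]
Step 5: x=[6.1539] v=[-0.3067]
Step 6: x=[6.1356] v=[-0.3667]
Step 7: x=[6.1143] v=[-0.4260]
Step 8: x=[6.0901] v=[-0.4845]
Step 9: x=[6.0630] v=[-0.5421]
Step 10: x=[6.0331] v=[-0.5986]
Step 11: x=[6.0004] v=[-0.6540]
Step 12: x=[5.9650] v=[-0.7081]
Step 13: x=[5.9270] v=[-0.7608]
Step 14: x=[5.8864] v=[-0.8121]
Step 15: x=[5.8433] v=[-0.8618]
Step 16: x=[5.7978] v=[-0.9098]
Step 17: x=[5.7500] v=[-0.9561]
Step 18: x=[5.7000] v=[-1.0005]
Step 19: x=[5.6479] v=[-1.0430]
Step 20: x=[5.5937] v=[-1.0835]
Step 21: x=[5.5376] v=[-1.1219]
Step 22: x=[5.4797] v=[-1.1581]
Step 23: x=[5.4201] v=[-1.1921]
Step 24: x=[5.3589] v=[-1.2238]
Step 25: x=[5.2962] v=[-1.2531]
Step 26: x=[5.2322] v=[-1.2800]
Step 27: x=[5.1670] v=[-1.3044]
Step 28: x=[5.1007] v=[-1.3263]
Step 29: x=[5.0334] v=[-1.3456]
Step 30: x=[4.9653] v=[-1.3623]
Step 31: x=[4.8965] v=[-1.3764]
Step 32: x=[4.8271] v=[-1.3879]
Step 33: x=[4.7573] v=[-1.3967]
Step 34: x=[4.6872] v=[-1.4028]
Step 35: x=[4.6169] v=[-1.4062]
Step 36: x=[4.5466] v=[-1.4069]
Step 37: x=[4.4764] v=[-1.4048]
Step 38: x=[4.4064] v=[-1.4000]
Step 39: x=[4.3368] v=[-1.3925]
Step 40: x=[4.2677] v=[-1.3823]
Step 41: x=[4.1992] v=[-1.3695]
Step 42: x=[4.1315] v=[-1.3540]
Step 43: x=[4.0647] v=[-1.3359]
Step 44: x=[3.9989] v=[-1.3152]
v[0] did not become non-negative within 44 steps; using fallback time=2.2000

Answer: 2.2000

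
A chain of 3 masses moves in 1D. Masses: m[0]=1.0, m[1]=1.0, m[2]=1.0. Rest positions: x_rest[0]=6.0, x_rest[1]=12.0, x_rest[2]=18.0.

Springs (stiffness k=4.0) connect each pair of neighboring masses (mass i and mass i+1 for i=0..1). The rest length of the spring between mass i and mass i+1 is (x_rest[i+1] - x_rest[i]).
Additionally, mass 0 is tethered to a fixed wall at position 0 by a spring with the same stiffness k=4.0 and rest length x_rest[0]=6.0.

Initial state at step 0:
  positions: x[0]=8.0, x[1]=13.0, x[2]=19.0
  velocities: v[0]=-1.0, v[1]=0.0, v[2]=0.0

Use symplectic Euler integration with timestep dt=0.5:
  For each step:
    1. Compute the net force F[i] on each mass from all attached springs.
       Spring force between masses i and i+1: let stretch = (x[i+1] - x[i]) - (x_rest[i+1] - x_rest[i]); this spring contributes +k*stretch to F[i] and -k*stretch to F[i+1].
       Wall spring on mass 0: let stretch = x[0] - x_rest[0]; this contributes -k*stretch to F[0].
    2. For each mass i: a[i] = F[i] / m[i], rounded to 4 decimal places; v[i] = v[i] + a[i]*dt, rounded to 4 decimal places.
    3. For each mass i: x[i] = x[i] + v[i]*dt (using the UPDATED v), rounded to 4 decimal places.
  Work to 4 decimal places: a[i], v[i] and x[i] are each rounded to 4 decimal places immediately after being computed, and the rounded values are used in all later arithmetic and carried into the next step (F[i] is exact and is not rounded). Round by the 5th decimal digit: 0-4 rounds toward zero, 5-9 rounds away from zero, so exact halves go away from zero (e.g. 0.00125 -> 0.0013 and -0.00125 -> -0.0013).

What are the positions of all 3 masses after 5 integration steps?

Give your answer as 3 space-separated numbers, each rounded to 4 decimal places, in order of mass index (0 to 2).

Step 0: x=[8.0000 13.0000 19.0000] v=[-1.0000 0.0000 0.0000]
Step 1: x=[4.5000 14.0000 19.0000] v=[-7.0000 2.0000 0.0000]
Step 2: x=[6.0000 10.5000 20.0000] v=[3.0000 -7.0000 2.0000]
Step 3: x=[6.0000 12.0000 17.5000] v=[0.0000 3.0000 -5.0000]
Step 4: x=[6.0000 13.0000 15.5000] v=[0.0000 2.0000 -4.0000]
Step 5: x=[7.0000 9.5000 17.0000] v=[2.0000 -7.0000 3.0000]

Answer: 7.0000 9.5000 17.0000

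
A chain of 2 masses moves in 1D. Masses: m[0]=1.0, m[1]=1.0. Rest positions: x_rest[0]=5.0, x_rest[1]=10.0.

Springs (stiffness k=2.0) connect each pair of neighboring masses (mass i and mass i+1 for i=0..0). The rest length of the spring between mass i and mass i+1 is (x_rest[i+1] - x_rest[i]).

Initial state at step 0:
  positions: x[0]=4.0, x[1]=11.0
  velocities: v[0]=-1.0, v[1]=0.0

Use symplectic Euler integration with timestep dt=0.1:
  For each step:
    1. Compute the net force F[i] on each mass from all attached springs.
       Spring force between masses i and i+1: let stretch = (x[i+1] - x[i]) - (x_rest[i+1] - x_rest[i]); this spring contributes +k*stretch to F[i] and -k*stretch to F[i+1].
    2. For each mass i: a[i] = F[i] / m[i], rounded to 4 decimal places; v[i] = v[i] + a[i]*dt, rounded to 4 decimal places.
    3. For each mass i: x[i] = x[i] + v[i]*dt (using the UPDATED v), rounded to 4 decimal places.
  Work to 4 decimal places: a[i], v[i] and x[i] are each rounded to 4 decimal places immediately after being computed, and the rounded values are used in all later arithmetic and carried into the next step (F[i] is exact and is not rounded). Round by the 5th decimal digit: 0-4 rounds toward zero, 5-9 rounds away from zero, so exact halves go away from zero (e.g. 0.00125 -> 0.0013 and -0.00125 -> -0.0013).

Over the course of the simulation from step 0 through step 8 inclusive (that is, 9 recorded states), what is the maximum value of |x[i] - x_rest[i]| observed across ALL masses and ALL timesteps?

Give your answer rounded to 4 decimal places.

Answer: 1.0796

Derivation:
Step 0: x=[4.0000 11.0000] v=[-1.0000 0.0000]
Step 1: x=[3.9400 10.9600] v=[-0.6000 -0.4000]
Step 2: x=[3.9204 10.8796] v=[-0.1960 -0.8040]
Step 3: x=[3.9400 10.7600] v=[0.1958 -1.1958]
Step 4: x=[3.9960 10.6040] v=[0.5598 -1.5598]
Step 5: x=[4.0841 10.4159] v=[0.8814 -1.8814]
Step 6: x=[4.1989 10.2011] v=[1.1478 -2.1478]
Step 7: x=[4.3337 9.9663] v=[1.3482 -2.3482]
Step 8: x=[4.4812 9.7188] v=[1.4747 -2.4747]
Max displacement = 1.0796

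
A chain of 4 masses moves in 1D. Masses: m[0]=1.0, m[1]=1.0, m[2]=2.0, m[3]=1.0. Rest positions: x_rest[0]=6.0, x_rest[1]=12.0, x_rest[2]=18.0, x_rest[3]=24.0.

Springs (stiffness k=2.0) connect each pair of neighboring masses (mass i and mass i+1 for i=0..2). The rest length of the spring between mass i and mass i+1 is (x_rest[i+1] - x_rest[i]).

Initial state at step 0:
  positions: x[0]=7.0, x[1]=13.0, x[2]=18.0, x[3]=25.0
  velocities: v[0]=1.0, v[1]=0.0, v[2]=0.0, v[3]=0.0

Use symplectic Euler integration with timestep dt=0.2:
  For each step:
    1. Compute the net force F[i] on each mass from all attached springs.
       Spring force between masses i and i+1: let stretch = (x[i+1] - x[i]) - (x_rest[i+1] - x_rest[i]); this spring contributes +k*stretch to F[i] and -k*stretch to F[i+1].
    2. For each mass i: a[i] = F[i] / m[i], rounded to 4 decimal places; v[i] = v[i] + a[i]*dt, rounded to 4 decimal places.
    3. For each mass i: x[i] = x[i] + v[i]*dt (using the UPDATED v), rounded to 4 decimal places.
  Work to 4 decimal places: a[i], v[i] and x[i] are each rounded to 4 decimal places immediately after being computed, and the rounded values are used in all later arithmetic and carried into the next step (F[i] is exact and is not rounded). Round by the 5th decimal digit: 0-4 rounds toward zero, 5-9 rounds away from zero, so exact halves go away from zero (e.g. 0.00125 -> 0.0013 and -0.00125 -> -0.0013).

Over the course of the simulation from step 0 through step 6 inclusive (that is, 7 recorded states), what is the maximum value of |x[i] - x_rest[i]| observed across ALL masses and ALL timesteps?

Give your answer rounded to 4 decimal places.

Step 0: x=[7.0000 13.0000 18.0000 25.0000] v=[1.0000 0.0000 0.0000 0.0000]
Step 1: x=[7.2000 12.9200 18.0800 24.9200] v=[1.0000 -0.4000 0.4000 -0.4000]
Step 2: x=[7.3776 12.7952 18.2272 24.7728] v=[0.8880 -0.6240 0.7360 -0.7360]
Step 3: x=[7.5086 12.6716 18.4189 24.5820] v=[0.6550 -0.6182 0.9587 -0.9542]
Step 4: x=[7.5726 12.5947 18.6273 24.3781] v=[0.3202 -0.3845 1.0419 -1.0194]
Step 5: x=[7.5584 12.5986 18.8244 24.1942] v=[-0.0710 0.0197 0.9855 -0.9197]
Step 6: x=[7.4674 12.6974 18.9873 24.0607] v=[-0.4549 0.4939 0.8143 -0.6676]
Max displacement = 1.5726

Answer: 1.5726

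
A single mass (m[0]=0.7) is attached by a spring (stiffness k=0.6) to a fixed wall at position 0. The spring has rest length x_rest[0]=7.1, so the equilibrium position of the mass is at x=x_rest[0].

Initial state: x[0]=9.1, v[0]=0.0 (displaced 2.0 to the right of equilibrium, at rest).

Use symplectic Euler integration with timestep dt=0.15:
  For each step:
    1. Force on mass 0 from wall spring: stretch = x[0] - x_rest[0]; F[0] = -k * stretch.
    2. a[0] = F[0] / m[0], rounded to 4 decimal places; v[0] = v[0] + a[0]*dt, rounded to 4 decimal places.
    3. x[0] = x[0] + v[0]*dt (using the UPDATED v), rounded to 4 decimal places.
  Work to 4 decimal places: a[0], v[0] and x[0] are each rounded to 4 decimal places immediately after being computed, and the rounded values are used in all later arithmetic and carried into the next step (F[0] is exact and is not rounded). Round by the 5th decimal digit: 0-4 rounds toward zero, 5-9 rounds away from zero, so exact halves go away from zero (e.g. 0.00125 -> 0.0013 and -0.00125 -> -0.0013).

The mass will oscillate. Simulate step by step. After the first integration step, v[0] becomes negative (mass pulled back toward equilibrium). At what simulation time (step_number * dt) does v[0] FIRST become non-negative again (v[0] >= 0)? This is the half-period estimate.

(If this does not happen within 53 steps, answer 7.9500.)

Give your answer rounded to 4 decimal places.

Answer: 3.4500

Derivation:
Step 0: x=[9.1000] v=[0.0000]
Step 1: x=[9.0614] v=[-0.2571]
Step 2: x=[8.9850] v=[-0.5093]
Step 3: x=[8.8722] v=[-0.7517]
Step 4: x=[8.7253] v=[-0.9796]
Step 5: x=[8.5470] v=[-1.1886]
Step 6: x=[8.3408] v=[-1.3746]
Step 7: x=[8.1107] v=[-1.5341]
Step 8: x=[7.8611] v=[-1.6640]
Step 9: x=[7.5968] v=[-1.7619]
Step 10: x=[7.3229] v=[-1.8258]
Step 11: x=[7.0447] v=[-1.8545]
Step 12: x=[6.7676] v=[-1.8474]
Step 13: x=[6.4969] v=[-1.8047]
Step 14: x=[6.2378] v=[-1.7272]
Step 15: x=[5.9953] v=[-1.6164]
Step 16: x=[5.7741] v=[-1.4744]
Step 17: x=[5.5785] v=[-1.3039]
Step 18: x=[5.4123] v=[-1.1083]
Step 19: x=[5.2786] v=[-0.8913]
Step 20: x=[5.1800] v=[-0.6571]
Step 21: x=[5.1185] v=[-0.4102]
Step 22: x=[5.0952] v=[-0.1554]
Step 23: x=[5.1106] v=[0.1024]
First v>=0 after going negative at step 23, time=3.4500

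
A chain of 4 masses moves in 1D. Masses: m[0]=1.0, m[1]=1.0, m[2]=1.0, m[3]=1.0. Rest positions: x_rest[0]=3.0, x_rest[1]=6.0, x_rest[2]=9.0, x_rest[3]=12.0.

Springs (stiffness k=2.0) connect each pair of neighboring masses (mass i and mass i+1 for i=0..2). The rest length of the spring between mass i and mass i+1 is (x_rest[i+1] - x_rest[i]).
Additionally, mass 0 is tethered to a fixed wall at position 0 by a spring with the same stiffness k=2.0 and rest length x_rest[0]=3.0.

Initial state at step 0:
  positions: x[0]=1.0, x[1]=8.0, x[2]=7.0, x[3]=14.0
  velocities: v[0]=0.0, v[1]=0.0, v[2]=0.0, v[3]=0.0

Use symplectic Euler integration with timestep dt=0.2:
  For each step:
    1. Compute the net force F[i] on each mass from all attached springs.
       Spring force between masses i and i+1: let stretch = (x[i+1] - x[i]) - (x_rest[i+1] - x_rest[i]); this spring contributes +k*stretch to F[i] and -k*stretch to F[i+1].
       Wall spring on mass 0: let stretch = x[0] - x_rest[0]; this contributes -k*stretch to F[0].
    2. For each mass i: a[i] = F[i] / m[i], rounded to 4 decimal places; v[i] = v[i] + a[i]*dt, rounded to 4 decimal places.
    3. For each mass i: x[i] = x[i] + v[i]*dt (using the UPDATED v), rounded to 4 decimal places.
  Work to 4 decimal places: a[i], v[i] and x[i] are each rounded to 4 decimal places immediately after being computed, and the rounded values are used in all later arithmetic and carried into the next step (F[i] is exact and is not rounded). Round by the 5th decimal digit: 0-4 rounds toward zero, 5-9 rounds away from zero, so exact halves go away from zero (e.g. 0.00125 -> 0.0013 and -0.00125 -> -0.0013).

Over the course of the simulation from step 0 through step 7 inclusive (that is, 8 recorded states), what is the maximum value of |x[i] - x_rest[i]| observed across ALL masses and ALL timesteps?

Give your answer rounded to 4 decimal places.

Answer: 2.6101

Derivation:
Step 0: x=[1.0000 8.0000 7.0000 14.0000] v=[0.0000 0.0000 0.0000 0.0000]
Step 1: x=[1.4800 7.3600 7.6400 13.6800] v=[2.4000 -3.2000 3.2000 -1.6000]
Step 2: x=[2.3120 6.2720 8.7408 13.1168] v=[4.1600 -5.4400 5.5040 -2.8160]
Step 3: x=[3.2758 5.0647 9.9942 12.4435] v=[4.8192 -6.0365 6.2669 -3.3664]
Step 4: x=[4.1207 4.1086 11.0492 11.8143] v=[4.2244 -4.7803 5.2748 -3.1461]
Step 5: x=[4.6350 3.7088 11.6101 11.3639] v=[2.5713 -1.9992 2.8046 -2.2521]
Step 6: x=[4.7044 4.0152 11.5192 11.1732] v=[0.3468 1.5318 -0.4544 -0.9536]
Step 7: x=[4.3423 4.9770 10.8003 11.2502] v=[-1.8106 4.8091 -3.5944 0.3848]
Max displacement = 2.6101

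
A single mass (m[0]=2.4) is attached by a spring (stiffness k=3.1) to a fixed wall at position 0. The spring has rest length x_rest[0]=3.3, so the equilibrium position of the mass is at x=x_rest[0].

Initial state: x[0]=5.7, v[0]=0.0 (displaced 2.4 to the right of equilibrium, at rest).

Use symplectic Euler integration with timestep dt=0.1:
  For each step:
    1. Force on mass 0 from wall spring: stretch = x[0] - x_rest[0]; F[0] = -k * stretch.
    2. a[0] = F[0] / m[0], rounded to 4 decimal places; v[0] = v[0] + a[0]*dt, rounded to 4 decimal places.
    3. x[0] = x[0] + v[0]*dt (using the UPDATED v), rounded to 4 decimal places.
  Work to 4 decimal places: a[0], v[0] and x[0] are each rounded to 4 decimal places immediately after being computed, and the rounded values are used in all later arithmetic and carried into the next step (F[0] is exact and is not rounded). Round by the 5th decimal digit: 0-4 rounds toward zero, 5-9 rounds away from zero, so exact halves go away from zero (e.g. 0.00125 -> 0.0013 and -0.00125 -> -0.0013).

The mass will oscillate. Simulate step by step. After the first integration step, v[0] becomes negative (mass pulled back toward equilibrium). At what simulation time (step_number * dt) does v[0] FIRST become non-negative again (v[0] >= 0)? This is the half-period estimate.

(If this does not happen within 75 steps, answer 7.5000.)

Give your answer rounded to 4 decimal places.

Step 0: x=[5.7000] v=[0.0000]
Step 1: x=[5.6690] v=[-0.3100]
Step 2: x=[5.6074] v=[-0.6160]
Step 3: x=[5.5160] v=[-0.9140]
Step 4: x=[5.3960] v=[-1.2002]
Step 5: x=[5.2489] v=[-1.4709]
Step 6: x=[5.0766] v=[-1.7226]
Step 7: x=[4.8814] v=[-1.9521]
Step 8: x=[4.6658] v=[-2.1564]
Step 9: x=[4.4325] v=[-2.3328]
Step 10: x=[4.1846] v=[-2.4791]
Step 11: x=[3.9253] v=[-2.5934]
Step 12: x=[3.6579] v=[-2.6742]
Step 13: x=[3.3859] v=[-2.7204]
Step 14: x=[3.1128] v=[-2.7315]
Step 15: x=[2.8421] v=[-2.7073]
Step 16: x=[2.5773] v=[-2.6482]
Step 17: x=[2.3218] v=[-2.5549]
Step 18: x=[2.0789] v=[-2.4286]
Step 19: x=[1.8518] v=[-2.2709]
Step 20: x=[1.6434] v=[-2.0838]
Step 21: x=[1.4564] v=[-1.8698]
Step 22: x=[1.2932] v=[-1.6317]
Step 23: x=[1.1560] v=[-1.3725]
Step 24: x=[1.0464] v=[-1.0956]
Step 25: x=[0.9660] v=[-0.8045]
Step 26: x=[0.9157] v=[-0.5030]
Step 27: x=[0.8962] v=[-0.1950]
Step 28: x=[0.9078] v=[0.1155]
First v>=0 after going negative at step 28, time=2.8000

Answer: 2.8000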